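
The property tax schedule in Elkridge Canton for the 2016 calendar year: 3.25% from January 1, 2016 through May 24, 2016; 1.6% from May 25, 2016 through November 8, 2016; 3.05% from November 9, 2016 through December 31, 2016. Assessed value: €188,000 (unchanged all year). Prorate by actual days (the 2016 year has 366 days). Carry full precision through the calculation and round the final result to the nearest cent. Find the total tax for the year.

January 1 – May 24, 2016: 145 days at 3.25% → €188,000 × 3.25% × 145/366 = €2,420.6284
May 25 – November 8, 2016: 168 days at 1.6% → €188,000 × 1.6% × 168/366 = €1,380.7213
November 9 – December 31, 2016: 53 days at 3.05% → €188,000 × 3.05% × 53/366 = €830.3333
Total = €4,631.6831

€4,631.68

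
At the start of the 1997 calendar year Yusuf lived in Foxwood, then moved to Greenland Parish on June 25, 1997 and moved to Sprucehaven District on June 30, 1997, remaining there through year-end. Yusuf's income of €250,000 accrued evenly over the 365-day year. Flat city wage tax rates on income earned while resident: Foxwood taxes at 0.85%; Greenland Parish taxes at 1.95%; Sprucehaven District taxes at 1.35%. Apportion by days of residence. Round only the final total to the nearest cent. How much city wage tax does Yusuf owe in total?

Foxwood, January 1 – June 24, 1997: 175 days → €250,000 × 0.85% × 175/365 = €1,018.8356
Greenland Parish, June 25 – June 29, 1997: 5 days → €250,000 × 1.95% × 5/365 = €66.7808
Sprucehaven District, June 30 – December 31, 1997: 185 days → €250,000 × 1.35% × 185/365 = €1,710.6164
Total = €2,796.2329

€2,796.23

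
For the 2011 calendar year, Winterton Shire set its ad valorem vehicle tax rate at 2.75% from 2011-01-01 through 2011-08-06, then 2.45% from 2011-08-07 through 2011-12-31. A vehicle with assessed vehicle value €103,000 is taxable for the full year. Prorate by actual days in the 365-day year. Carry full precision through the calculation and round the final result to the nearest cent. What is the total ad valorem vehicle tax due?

2011-01-01 to 2011-08-06: 218 days at 2.75% → €103,000 × 2.75% × 218/365 = €1,691.7397
2011-08-07 to 2011-12-31: 147 days at 2.45% → €103,000 × 2.45% × 147/365 = €1,016.3137
Total = €2,708.0534

€2,708.05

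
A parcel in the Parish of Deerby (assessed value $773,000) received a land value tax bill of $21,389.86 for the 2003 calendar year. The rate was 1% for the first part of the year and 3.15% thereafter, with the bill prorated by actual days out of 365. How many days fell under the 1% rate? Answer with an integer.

65 days

Let d = days at the first rate; then 365 − d days at the second rate.
$773,000 × [1%·d + 3.15%·(365−d)] / 365 = $21,389.86
Solving gives d = 65, so the new rate took effect on 7 March 2003.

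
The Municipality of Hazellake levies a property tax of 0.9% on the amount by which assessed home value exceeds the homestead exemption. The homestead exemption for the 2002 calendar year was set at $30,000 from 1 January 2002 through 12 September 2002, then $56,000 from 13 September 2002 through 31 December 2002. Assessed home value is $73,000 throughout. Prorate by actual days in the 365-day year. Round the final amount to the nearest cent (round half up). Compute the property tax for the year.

1 January – 12 September 2002: 255 days, exemption $30,000 → ($73,000 − $30,000) × 0.9% × 255/365 = $270.3699
13 September – 31 December 2002: 110 days, exemption $56,000 → ($73,000 − $56,000) × 0.9% × 110/365 = $46.1096
Total = $316.4795

$316.48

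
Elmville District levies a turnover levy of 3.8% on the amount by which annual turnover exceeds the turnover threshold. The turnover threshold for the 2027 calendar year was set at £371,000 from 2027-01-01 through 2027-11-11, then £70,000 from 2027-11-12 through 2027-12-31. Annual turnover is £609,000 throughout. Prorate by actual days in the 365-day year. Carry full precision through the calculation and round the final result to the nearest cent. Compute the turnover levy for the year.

£10,610.85

2027-01-01 to 2027-11-11: 315 days, exemption £371,000 → (£609,000 − £371,000) × 3.8% × 315/365 = £7,805.0959
2027-11-12 to 2027-12-31: 50 days, exemption £70,000 → (£609,000 − £70,000) × 3.8% × 50/365 = £2,805.7534
Total = £10,610.8493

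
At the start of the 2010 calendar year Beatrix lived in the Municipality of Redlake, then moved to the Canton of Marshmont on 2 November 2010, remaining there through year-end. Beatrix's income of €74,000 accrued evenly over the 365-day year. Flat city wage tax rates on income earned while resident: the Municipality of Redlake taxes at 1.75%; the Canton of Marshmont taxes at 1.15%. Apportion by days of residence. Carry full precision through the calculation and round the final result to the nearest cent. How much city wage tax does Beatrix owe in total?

The Municipality of Redlake, 1 January – 1 November 2010: 305 days → €74,000 × 1.75% × 305/365 = €1,082.1233
The Canton of Marshmont, 2 November – 31 December 2010: 60 days → €74,000 × 1.15% × 60/365 = €139.8904
Total = €1,222.0137

€1,222.01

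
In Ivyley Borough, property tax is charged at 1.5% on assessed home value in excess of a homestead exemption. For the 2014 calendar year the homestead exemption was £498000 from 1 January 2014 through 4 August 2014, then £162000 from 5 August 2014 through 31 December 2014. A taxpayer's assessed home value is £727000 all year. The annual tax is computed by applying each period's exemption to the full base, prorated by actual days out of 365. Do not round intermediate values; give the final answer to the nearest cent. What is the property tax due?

£5492.42

1 January – 4 August 2014: 216 days, exemption £498000 → (£727000 − £498000) × 1.5% × 216/365 = £2032.7671
5 August – 31 December 2014: 149 days, exemption £162000 → (£727000 − £162000) × 1.5% × 149/365 = £3459.6575
Total = £5492.4247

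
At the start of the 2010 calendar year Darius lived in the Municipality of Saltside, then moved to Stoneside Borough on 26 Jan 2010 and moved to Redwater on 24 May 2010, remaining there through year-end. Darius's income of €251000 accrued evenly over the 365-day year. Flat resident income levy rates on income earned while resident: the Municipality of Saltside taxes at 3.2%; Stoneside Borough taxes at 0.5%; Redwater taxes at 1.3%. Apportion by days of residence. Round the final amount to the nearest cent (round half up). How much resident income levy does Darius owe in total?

€2940.48

The Municipality of Saltside, 1 Jan – 25 Jan 2010: 25 days → €251000 × 3.2% × 25/365 = €550.1370
Stoneside Borough, 26 Jan – 23 May 2010: 118 days → €251000 × 0.5% × 118/365 = €405.7260
Redwater, 24 May – 31 Dec 2010: 222 days → €251000 × 1.3% × 222/365 = €1984.6192
Total = €2940.4822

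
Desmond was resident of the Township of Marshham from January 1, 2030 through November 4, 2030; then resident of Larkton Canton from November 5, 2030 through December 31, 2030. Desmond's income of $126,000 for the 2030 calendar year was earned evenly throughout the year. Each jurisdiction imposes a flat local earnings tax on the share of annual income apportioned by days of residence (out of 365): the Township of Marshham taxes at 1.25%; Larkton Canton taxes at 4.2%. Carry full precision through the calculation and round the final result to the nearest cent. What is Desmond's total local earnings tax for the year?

The Township of Marshham, January 1 – November 4, 2030: 308 days → $126,000 × 1.25% × 308/365 = $1,329.0411
Larkton Canton, November 5 – December 31, 2030: 57 days → $126,000 × 4.2% × 57/365 = $826.4219
Total = $2,155.4630

$2,155.46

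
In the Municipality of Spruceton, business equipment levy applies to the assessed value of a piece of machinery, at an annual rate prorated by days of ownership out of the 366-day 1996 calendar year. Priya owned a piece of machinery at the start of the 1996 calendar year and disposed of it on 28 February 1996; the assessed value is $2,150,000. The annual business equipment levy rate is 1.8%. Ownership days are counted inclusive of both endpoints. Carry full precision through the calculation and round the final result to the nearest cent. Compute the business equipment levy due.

$6,238.52

Days held (1 January – 28 February 1996): 59 out of 366
Tax = $2,150,000 × 1.8% × 59/366 = $6,238.5246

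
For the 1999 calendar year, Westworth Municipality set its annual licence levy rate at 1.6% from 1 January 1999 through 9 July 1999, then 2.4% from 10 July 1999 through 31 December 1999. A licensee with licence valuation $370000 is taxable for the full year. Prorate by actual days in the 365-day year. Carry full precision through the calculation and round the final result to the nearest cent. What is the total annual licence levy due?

1 January – 9 July 1999: 190 days at 1.6% → $370000 × 1.6% × 190/365 = $3081.6438
10 July – 31 December 1999: 175 days at 2.4% → $370000 × 2.4% × 175/365 = $4257.5342
Total = $7339.1781

$7339.18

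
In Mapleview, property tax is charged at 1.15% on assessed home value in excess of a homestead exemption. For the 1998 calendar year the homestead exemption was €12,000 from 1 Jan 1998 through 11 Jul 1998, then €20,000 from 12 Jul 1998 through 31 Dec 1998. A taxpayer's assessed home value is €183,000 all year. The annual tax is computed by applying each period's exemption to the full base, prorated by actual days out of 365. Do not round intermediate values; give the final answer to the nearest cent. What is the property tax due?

€1,922.89

1 Jan – 11 Jul 1998: 192 days, exemption €12,000 → (€183,000 − €12,000) × 1.15% × 192/365 = €1,034.4329
12 Jul – 31 Dec 1998: 173 days, exemption €20,000 → (€183,000 − €20,000) × 1.15% × 173/365 = €888.4616
Total = €1,922.8945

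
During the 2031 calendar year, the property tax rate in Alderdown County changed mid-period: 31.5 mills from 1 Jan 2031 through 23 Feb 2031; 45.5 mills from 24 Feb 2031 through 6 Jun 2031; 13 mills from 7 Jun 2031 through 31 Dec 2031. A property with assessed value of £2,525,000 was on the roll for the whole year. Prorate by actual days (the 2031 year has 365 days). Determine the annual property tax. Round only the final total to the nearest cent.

1 Jan – 23 Feb 2031: 54 days at 31.5 mills → £2,525,000 × 3.15% × 54/365 = £11,767.1918
24 Feb – 6 Jun 2031: 103 days at 45.5 mills → £2,525,000 × 4.55% × 103/365 = £32,420.3082
7 Jun – 31 Dec 2031: 208 days at 13 mills → £2,525,000 × 1.3% × 208/365 = £18,705.7534
Total = £62,893.2534

£62,893.25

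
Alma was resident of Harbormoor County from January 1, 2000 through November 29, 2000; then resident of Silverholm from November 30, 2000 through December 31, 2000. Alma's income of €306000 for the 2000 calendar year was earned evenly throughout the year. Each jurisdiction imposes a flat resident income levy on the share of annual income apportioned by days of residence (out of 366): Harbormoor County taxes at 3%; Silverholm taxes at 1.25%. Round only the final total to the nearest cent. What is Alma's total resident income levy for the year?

Harbormoor County, January 1 – November 29, 2000: 334 days → €306000 × 3% × 334/366 = €8377.3770
Silverholm, November 30 – December 31, 2000: 32 days → €306000 × 1.25% × 32/366 = €334.4262
Total = €8711.8033

€8711.80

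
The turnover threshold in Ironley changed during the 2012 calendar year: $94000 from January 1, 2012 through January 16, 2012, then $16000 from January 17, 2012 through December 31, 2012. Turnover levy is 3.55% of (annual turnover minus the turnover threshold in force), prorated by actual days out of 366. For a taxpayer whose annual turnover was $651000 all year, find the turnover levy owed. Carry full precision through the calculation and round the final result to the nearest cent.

January 1 – January 16, 2012: 16 days, exemption $94000 → ($651000 − $94000) × 3.55% × 16/366 = $864.4153
January 17 – December 31, 2012: 350 days, exemption $16000 → ($651000 − $16000) × 3.55% × 350/366 = $21557.0355
Total = $22421.4508

$22421.45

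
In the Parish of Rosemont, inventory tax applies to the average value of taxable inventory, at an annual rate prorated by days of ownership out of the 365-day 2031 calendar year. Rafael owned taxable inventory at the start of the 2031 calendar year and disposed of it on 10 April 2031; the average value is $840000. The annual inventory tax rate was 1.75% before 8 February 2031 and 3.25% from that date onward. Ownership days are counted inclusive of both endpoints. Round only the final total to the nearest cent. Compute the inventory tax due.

1 January – 7 February 2031: 38 days at 1.75% → $840000 × 1.75% × 38/365 = $1530.4110
8 February – 10 April 2031: 62 days at 3.25% → $840000 × 3.25% × 62/365 = $4637.2603
Total = $6167.6712

$6167.67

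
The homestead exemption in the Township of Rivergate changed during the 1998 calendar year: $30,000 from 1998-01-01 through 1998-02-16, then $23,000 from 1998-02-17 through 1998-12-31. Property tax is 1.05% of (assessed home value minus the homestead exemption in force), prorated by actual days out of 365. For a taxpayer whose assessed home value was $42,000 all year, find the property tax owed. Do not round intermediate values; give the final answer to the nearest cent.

1998-01-01 to 1998-02-16: 47 days, exemption $30,000 → ($42,000 − $30,000) × 1.05% × 47/365 = $16.2247
1998-02-17 to 1998-12-31: 318 days, exemption $23,000 → ($42,000 − $23,000) × 1.05% × 318/365 = $173.8110
Total = $190.0356

$190.04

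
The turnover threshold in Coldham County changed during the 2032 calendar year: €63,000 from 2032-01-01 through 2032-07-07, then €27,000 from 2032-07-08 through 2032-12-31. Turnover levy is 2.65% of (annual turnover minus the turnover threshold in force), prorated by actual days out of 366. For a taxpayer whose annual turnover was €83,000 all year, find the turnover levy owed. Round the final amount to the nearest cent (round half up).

€991.36

2032-01-01 to 2032-07-07: 189 days, exemption €63,000 → (€83,000 − €63,000) × 2.65% × 189/366 = €273.6885
2032-07-08 to 2032-12-31: 177 days, exemption €27,000 → (€83,000 − €27,000) × 2.65% × 177/366 = €717.6721
Total = €991.3607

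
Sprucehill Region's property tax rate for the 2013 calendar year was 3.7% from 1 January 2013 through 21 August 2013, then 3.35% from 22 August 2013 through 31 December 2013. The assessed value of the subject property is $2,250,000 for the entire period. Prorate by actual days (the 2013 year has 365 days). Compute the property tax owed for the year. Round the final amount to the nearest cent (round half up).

$80,402.05

1 January – 21 August 2013: 233 days at 3.7% → $2,250,000 × 3.7% × 233/365 = $53,143.1507
22 August – 31 December 2013: 132 days at 3.35% → $2,250,000 × 3.35% × 132/365 = $27,258.9041
Total = $80,402.0548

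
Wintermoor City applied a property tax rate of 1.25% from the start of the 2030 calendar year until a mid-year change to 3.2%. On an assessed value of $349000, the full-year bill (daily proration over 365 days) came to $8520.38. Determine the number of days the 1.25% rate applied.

142 days

Let d = days at the first rate; then 365 − d days at the second rate.
$349000 × [1.25%·d + 3.2%·(365−d)] / 365 = $8520.38
Solving gives d = 142, so the new rate took effect on 23 May 2030.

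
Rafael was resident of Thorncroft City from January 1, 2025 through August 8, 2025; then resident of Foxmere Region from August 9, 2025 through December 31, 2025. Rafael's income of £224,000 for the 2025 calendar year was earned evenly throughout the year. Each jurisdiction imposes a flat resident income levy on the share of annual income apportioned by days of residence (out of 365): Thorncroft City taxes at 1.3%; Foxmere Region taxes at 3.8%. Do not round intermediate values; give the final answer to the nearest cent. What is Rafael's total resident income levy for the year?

Thorncroft City, January 1 – August 8, 2025: 220 days → £224,000 × 1.3% × 220/365 = £1,755.1781
Foxmere Region, August 9 – December 31, 2025: 145 days → £224,000 × 3.8% × 145/365 = £3,381.4795
Total = £5,136.6575

£5,136.66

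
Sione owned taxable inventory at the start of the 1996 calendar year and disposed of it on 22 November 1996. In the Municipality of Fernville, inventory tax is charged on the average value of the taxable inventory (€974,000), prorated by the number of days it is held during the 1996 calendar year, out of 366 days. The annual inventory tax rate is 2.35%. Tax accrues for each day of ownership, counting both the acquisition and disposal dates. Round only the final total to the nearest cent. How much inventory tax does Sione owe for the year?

€20,450.01

Days held (1 January – 22 November 1996): 327 out of 366
Tax = €974,000 × 2.35% × 327/366 = €20,450.0082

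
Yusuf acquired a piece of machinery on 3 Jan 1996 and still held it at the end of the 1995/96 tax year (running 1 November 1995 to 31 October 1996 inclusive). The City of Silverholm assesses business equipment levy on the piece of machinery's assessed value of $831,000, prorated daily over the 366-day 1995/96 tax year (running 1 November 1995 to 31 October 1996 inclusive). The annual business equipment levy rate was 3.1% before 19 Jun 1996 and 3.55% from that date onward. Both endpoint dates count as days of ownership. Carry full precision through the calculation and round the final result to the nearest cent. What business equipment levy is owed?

$22,706.05

3 Jan – 18 Jun 1996: 168 days at 3.1% → $831,000 × 3.1% × 168/366 = $11,824.7213
19 Jun – 31 Oct 1996: 135 days at 3.55% → $831,000 × 3.55% × 135/366 = $10,881.3320
Total = $22,706.0533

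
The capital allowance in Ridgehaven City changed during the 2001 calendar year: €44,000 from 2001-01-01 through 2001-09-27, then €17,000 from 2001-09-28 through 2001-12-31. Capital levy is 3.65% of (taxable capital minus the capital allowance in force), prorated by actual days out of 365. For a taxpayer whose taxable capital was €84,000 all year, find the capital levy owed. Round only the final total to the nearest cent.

€1,716.50

2001-01-01 to 2001-09-27: 270 days, exemption €44,000 → (€84,000 − €44,000) × 3.65% × 270/365 = €1,080.0000
2001-09-28 to 2001-12-31: 95 days, exemption €17,000 → (€84,000 − €17,000) × 3.65% × 95/365 = €636.5000
Total = €1,716.5000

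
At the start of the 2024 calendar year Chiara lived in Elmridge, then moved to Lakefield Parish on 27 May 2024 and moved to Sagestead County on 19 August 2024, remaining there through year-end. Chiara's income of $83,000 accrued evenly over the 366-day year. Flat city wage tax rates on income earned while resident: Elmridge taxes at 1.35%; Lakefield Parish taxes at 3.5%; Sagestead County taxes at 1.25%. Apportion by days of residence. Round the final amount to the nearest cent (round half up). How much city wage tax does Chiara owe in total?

$1,499.44

Elmridge, 1 January – 26 May 2024: 147 days → $83,000 × 1.35% × 147/366 = $450.0369
Lakefield Parish, 27 May – 18 August 2024: 84 days → $83,000 × 3.5% × 84/366 = $666.7213
Sagestead County, 19 August – 31 December 2024: 135 days → $83,000 × 1.25% × 135/366 = $382.6844
Total = $1,499.4426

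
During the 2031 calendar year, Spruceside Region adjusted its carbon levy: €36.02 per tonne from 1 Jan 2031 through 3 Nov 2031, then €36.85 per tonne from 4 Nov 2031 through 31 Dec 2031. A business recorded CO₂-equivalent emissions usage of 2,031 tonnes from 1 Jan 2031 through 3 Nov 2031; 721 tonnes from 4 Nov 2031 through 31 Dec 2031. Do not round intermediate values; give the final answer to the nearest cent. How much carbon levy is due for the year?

1 Jan – 3 Nov 2031: 2,031 tonnes at €36.02/tonne → €73,156.62
4 Nov – 31 Dec 2031: 721 tonnes at €36.85/tonne → €26,568.85

€99,725.47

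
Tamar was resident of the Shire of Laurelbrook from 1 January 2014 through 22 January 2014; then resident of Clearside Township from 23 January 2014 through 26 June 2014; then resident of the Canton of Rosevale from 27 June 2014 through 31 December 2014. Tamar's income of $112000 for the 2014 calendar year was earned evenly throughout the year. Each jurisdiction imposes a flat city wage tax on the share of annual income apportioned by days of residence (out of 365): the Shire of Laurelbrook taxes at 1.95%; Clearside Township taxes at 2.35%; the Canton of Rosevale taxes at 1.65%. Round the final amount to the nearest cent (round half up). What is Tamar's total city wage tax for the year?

The Shire of Laurelbrook, 1 January – 22 January 2014: 22 days → $112000 × 1.95% × 22/365 = $131.6384
Clearside Township, 23 January – 26 June 2014: 155 days → $112000 × 2.35% × 155/365 = $1117.6986
The Canton of Rosevale, 27 June – 31 December 2014: 188 days → $112000 × 1.65% × 188/365 = $951.8466
Total = $2201.1836

$2201.18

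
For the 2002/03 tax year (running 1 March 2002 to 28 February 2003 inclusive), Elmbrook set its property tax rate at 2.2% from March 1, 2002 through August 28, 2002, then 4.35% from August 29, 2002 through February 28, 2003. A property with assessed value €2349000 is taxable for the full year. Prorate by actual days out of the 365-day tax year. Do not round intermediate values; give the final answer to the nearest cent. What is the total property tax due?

€77137.30

March 1 – August 28, 2002: 181 days at 2.2% → €2349000 × 2.2% × 181/365 = €25626.6247
August 29, 2002 – February 28, 2003: 184 days at 4.35% → €2349000 × 4.35% × 184/365 = €51510.6740
Total = €77137.2986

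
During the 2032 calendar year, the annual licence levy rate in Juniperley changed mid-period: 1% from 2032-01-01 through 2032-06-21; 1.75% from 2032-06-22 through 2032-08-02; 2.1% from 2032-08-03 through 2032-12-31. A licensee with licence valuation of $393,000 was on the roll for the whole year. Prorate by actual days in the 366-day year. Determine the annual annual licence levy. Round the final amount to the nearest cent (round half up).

$6,051.77

2032-01-01 to 2032-06-21: 173 days at 1% → $393,000 × 1% × 173/366 = $1,857.6230
2032-06-22 to 2032-08-02: 42 days at 1.75% → $393,000 × 1.75% × 42/366 = $789.2213
2032-08-03 to 2032-12-31: 151 days at 2.1% → $393,000 × 2.1% × 151/366 = $3,404.9262
Total = $6,051.7705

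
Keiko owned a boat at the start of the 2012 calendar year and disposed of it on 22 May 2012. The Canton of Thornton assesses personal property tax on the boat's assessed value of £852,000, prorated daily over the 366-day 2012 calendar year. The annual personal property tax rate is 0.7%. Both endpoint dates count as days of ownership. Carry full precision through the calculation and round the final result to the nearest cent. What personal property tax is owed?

£2,330.20

Days held (1 January – 22 May 2012): 143 out of 366
Tax = £852,000 × 0.7% × 143/366 = £2,330.1967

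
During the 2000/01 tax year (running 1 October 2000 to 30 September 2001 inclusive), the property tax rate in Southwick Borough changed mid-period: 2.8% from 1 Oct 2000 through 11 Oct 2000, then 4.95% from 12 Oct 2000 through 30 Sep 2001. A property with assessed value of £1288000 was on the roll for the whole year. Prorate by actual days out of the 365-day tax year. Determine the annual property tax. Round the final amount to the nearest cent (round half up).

1 Oct – 11 Oct 2000: 11 days at 2.8% → £1288000 × 2.8% × 11/365 = £1086.8603
12 Oct 2000 – 30 Sep 2001: 354 days at 4.95% → £1288000 × 4.95% × 354/365 = £61834.5863
Total = £62921.4466

£62921.45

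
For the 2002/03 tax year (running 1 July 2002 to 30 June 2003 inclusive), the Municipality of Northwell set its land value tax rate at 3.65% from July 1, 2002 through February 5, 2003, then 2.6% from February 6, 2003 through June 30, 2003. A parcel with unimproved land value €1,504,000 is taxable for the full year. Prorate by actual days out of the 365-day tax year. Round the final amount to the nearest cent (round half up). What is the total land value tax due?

July 1, 2002 – February 5, 2003: 220 days at 3.65% → €1,504,000 × 3.65% × 220/365 = €33,088.0000
February 6 – June 30, 2003: 145 days at 2.6% → €1,504,000 × 2.6% × 145/365 = €15,534.4658
Total = €48,622.4658

€48,622.47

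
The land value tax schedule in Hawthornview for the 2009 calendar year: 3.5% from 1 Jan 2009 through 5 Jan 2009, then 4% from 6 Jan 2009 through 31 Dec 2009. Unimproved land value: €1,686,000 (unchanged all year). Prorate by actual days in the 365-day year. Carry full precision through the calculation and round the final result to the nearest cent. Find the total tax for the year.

€67,324.52

1 Jan – 5 Jan 2009: 5 days at 3.5% → €1,686,000 × 3.5% × 5/365 = €808.3562
6 Jan – 31 Dec 2009: 360 days at 4% → €1,686,000 × 4% × 360/365 = €66,516.1644
Total = €67,324.5205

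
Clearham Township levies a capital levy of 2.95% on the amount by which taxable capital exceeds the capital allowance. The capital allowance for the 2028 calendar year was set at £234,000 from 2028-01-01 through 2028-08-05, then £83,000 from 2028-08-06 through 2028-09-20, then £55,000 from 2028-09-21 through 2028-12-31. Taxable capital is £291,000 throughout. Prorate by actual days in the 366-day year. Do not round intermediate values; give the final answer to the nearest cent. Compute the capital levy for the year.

2028-01-01 to 2028-08-05: 218 days, exemption £234,000 → (£291,000 − £234,000) × 2.95% × 218/366 = £1,001.5492
2028-08-06 to 2028-09-20: 46 days, exemption £83,000 → (£291,000 − £83,000) × 2.95% × 46/366 = £771.1913
2028-09-21 to 2028-12-31: 102 days, exemption £55,000 → (£291,000 − £55,000) × 2.95% × 102/366 = £1,940.2295
Total = £3,712.9699

£3,712.97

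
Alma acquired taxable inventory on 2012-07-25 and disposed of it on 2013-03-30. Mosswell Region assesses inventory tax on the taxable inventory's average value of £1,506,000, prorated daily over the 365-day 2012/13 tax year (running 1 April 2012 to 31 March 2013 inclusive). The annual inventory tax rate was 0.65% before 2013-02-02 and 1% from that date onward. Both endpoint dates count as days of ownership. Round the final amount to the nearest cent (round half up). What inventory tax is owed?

2012-07-25 to 2013-02-01: 192 days at 0.65% → £1,506,000 × 0.65% × 192/365 = £5,149.2822
2013-02-02 to 2013-03-30: 57 days at 1% → £1,506,000 × 1% × 57/365 = £2,351.8356
Total = £7,501.1178

£7,501.12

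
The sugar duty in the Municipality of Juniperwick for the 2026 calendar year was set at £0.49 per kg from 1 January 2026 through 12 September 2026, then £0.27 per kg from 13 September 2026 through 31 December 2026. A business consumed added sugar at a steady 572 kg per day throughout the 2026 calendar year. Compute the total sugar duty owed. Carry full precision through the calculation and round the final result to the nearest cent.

£88459.80

1 January – 12 September 2026: 255 days × 572 kg/day = 145,860 kg at £0.49/kg → £71471.40
13 September – 31 December 2026: 110 days × 572 kg/day = 62,920 kg at £0.27/kg → £16988.40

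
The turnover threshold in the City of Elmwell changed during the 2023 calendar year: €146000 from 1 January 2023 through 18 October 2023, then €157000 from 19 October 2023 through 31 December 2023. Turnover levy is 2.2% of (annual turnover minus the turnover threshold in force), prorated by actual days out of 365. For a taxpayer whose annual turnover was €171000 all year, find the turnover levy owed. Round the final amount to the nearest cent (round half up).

€500.94

1 January – 18 October 2023: 291 days, exemption €146000 → (€171000 − €146000) × 2.2% × 291/365 = €438.4932
19 October – 31 December 2023: 74 days, exemption €157000 → (€171000 − €157000) × 2.2% × 74/365 = €62.4438
Total = €500.9370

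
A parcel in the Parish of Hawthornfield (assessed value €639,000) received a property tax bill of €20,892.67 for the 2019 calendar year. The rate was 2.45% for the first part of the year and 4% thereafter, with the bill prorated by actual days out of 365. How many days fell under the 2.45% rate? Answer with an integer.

172 days

Let d = days at the first rate; then 365 − d days at the second rate.
€639,000 × [2.45%·d + 4%·(365−d)] / 365 = €20,892.67
Solving gives d = 172, so the new rate took effect on June 22, 2019.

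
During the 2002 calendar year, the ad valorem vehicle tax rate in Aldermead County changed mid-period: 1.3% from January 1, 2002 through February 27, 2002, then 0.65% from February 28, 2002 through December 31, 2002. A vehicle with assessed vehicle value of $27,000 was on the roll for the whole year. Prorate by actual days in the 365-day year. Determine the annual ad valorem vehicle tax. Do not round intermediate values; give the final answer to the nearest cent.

$203.39

January 1 – February 27, 2002: 58 days at 1.3% → $27,000 × 1.3% × 58/365 = $55.7753
February 28 – December 31, 2002: 307 days at 0.65% → $27,000 × 0.65% × 307/365 = $147.6123
Total = $203.3877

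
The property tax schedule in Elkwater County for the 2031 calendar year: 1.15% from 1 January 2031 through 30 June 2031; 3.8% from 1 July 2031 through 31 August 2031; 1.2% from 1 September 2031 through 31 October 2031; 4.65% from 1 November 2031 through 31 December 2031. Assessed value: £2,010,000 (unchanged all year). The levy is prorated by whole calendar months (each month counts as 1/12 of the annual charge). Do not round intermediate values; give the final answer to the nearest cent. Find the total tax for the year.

1 January – 30 June 2031: 6 months at 1.15% → £2,010,000 × 1.15% × 6/12 = £11,557.5000
1 July – 31 August 2031: 2 months at 3.8% → £2,010,000 × 3.8% × 2/12 = £12,730.0000
1 September – 31 October 2031: 2 months at 1.2% → £2,010,000 × 1.2% × 2/12 = £4,020.0000
1 November – 31 December 2031: 2 months at 4.65% → £2,010,000 × 4.65% × 2/12 = £15,577.5000
Total = £43,885.0000

£43,885.00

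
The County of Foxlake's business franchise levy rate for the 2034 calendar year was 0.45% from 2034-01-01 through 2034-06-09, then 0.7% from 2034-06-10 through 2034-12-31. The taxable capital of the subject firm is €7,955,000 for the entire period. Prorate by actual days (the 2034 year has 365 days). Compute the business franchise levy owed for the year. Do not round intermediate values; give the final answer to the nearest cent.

€46,967.19

2034-01-01 to 2034-06-09: 160 days at 0.45% → €7,955,000 × 0.45% × 160/365 = €15,692.0548
2034-06-10 to 2034-12-31: 205 days at 0.7% → €7,955,000 × 0.7% × 205/365 = €31,275.1370
Total = €46,967.1918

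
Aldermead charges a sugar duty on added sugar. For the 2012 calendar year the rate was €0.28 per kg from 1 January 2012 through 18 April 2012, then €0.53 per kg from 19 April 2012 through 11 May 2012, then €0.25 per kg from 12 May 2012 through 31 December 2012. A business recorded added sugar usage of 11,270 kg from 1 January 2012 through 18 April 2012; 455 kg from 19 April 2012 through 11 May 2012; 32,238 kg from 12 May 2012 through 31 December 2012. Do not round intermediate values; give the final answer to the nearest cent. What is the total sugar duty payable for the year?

1 January – 18 April 2012: 11,270 kg at €0.28/kg → €3,155.60
19 April – 11 May 2012: 455 kg at €0.53/kg → €241.15
12 May – 31 December 2012: 32,238 kg at €0.25/kg → €8,059.50

€11,456.25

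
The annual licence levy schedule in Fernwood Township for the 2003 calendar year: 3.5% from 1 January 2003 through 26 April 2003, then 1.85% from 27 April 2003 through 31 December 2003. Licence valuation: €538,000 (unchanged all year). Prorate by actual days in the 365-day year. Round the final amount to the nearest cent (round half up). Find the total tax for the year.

€12,774.18

1 January – 26 April 2003: 116 days at 3.5% → €538,000 × 3.5% × 116/365 = €5,984.3288
27 April – 31 December 2003: 249 days at 1.85% → €538,000 × 1.85% × 249/365 = €6,789.8548
Total = €12,774.1836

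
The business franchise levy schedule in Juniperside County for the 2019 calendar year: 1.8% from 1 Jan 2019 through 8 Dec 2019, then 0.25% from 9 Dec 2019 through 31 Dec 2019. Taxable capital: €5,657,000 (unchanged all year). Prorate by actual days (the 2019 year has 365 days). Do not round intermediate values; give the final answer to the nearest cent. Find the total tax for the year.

€96,300.74

1 Jan – 8 Dec 2019: 342 days at 1.8% → €5,657,000 × 1.8% × 342/365 = €95,409.5671
9 Dec – 31 Dec 2019: 23 days at 0.25% → €5,657,000 × 0.25% × 23/365 = €891.1712
Total = €96,300.7384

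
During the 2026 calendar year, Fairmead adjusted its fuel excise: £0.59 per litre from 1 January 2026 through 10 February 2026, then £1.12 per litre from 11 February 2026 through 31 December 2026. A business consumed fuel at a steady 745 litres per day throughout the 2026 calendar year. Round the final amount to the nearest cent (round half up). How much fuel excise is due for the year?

£288,367.15

1 January – 10 February 2026: 41 days × 745 litres/day = 30,545 litres at £0.59/litre → £18,021.55
11 February – 31 December 2026: 324 days × 745 litres/day = 241,380 litres at £1.12/litre → £270,345.60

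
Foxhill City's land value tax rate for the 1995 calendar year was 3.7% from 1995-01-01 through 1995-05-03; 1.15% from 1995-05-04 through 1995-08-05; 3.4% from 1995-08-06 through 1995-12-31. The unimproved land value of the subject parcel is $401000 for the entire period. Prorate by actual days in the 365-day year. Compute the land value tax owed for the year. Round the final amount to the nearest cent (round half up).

1995-01-01 to 1995-05-03: 123 days at 3.7% → $401000 × 3.7% × 123/365 = $4999.8658
1995-05-04 to 1995-08-05: 94 days at 1.15% → $401000 × 1.15% × 94/365 = $1187.6192
1995-08-06 to 1995-12-31: 148 days at 3.4% → $401000 × 3.4% × 148/365 = $5528.3068
Total = $11715.7918

$11715.79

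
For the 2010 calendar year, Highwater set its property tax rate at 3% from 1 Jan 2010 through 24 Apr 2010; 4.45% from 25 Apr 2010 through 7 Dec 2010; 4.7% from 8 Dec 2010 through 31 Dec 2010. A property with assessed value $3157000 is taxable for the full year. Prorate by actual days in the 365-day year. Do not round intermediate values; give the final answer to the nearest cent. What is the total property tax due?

1 Jan – 24 Apr 2010: 114 days at 3% → $3157000 × 3% × 114/365 = $29580.6575
25 Apr – 7 Dec 2010: 227 days at 4.45% → $3157000 × 4.45% × 227/365 = $87371.0562
8 Dec – 31 Dec 2010: 24 days at 4.7% → $3157000 × 4.7% × 24/365 = $9756.4274
Total = $126708.1411

$126708.14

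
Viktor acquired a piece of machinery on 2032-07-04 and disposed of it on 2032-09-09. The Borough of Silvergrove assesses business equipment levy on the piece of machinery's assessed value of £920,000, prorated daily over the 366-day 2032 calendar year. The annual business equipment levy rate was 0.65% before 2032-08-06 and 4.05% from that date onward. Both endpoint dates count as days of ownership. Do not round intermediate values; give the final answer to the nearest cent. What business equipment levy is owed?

£4,102.30

2032-07-04 to 2032-08-05: 33 days at 0.65% → £920,000 × 0.65% × 33/366 = £539.1803
2032-08-06 to 2032-09-09: 35 days at 4.05% → £920,000 × 4.05% × 35/366 = £3,563.1148
Total = £4,102.2951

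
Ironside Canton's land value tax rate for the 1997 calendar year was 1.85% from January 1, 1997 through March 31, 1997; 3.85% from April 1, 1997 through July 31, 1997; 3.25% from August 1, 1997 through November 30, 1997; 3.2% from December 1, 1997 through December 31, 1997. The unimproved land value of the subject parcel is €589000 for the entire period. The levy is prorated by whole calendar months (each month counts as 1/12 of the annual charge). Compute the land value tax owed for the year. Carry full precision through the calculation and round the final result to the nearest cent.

€18234.46

January 1 – March 31, 1997: 3 months at 1.85% → €589000 × 1.85% × 3/12 = €2724.1250
April 1 – July 31, 1997: 4 months at 3.85% → €589000 × 3.85% × 4/12 = €7558.8333
August 1 – November 30, 1997: 4 months at 3.25% → €589000 × 3.25% × 4/12 = €6380.8333
December 1 – December 31, 1997: 1 month at 3.2% → €589000 × 3.2% × 1/12 = €1570.6667
Total = €18234.4583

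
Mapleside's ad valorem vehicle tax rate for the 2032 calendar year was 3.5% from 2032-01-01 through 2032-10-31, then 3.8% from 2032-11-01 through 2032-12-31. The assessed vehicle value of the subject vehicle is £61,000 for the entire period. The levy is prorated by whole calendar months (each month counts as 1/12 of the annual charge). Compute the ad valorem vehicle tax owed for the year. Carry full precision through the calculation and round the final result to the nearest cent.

2032-01-01 to 2032-10-31: 10 months at 3.5% → £61,000 × 3.5% × 10/12 = £1,779.1667
2032-11-01 to 2032-12-31: 2 months at 3.8% → £61,000 × 3.8% × 2/12 = £386.3333
Total = £2,165.5000

£2,165.50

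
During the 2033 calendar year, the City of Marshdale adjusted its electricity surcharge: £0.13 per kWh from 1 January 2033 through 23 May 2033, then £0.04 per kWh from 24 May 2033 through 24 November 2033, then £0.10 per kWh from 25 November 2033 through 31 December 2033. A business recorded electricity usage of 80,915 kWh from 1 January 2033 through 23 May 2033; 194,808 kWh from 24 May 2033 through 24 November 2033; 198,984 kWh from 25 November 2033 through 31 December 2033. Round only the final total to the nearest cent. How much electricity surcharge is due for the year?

1 January – 23 May 2033: 80,915 kWh at £0.13/kWh → £10518.95
24 May – 24 November 2033: 194,808 kWh at £0.04/kWh → £7792.32
25 November – 31 December 2033: 198,984 kWh at £0.10/kWh → £19898.40

£38209.67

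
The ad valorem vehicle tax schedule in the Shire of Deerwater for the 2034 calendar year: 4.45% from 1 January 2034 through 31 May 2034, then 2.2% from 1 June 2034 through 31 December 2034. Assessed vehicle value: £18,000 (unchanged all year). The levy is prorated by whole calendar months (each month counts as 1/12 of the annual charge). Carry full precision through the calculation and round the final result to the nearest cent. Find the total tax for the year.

1 January – 31 May 2034: 5 months at 4.45% → £18,000 × 4.45% × 5/12 = £333.7500
1 June – 31 December 2034: 7 months at 2.2% → £18,000 × 2.2% × 7/12 = £231.0000
Total = £564.7500

£564.75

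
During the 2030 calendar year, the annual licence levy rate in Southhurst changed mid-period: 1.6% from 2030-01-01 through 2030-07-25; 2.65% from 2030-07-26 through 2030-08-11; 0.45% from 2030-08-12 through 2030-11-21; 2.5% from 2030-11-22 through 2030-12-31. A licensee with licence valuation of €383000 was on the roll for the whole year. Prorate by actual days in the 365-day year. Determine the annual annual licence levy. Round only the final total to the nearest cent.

2030-01-01 to 2030-07-25: 206 days at 1.6% → €383000 × 1.6% × 206/365 = €3458.5425
2030-07-26 to 2030-08-11: 17 days at 2.65% → €383000 × 2.65% × 17/365 = €472.7164
2030-08-12 to 2030-11-21: 102 days at 0.45% → €383000 × 0.45% × 102/365 = €481.6356
2030-11-22 to 2030-12-31: 40 days at 2.5% → €383000 × 2.5% × 40/365 = €1049.3151
Total = €5462.2096

€5462.21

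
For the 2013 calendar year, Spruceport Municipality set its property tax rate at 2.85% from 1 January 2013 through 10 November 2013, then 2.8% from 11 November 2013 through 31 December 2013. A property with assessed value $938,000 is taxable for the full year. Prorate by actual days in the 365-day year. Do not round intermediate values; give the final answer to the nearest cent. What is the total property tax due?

$26,667.47

1 January – 10 November 2013: 314 days at 2.85% → $938,000 × 2.85% × 314/365 = $22,997.7041
11 November – 31 December 2013: 51 days at 2.8% → $938,000 × 2.8% × 51/365 = $3,669.7644
Total = $26,667.4685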